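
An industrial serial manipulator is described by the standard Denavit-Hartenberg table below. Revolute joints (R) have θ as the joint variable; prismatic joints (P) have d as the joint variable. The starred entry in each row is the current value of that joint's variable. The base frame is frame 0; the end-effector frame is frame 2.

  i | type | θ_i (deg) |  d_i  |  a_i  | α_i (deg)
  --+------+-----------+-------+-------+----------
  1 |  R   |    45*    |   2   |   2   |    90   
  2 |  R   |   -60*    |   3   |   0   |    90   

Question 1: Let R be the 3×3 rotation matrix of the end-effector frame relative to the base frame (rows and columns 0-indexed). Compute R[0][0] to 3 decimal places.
End-effector x-axis (col 0 of R) = (0.3536,0.3536,-0.8660)
R[0][0] = 0.3536

0.354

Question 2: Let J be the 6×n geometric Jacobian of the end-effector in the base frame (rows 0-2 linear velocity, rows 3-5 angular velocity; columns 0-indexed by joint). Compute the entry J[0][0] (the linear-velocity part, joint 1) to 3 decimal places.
axis z_0 = ẑ; lever o_n−o_0 = (3.5355,-0.7071,2.0000)
cross product → J_v[:, 0] = (0.7071,3.5355,-0.0000)
J_ω[:, 0] = z_0
entry J[0][0] = 0.7071

0.707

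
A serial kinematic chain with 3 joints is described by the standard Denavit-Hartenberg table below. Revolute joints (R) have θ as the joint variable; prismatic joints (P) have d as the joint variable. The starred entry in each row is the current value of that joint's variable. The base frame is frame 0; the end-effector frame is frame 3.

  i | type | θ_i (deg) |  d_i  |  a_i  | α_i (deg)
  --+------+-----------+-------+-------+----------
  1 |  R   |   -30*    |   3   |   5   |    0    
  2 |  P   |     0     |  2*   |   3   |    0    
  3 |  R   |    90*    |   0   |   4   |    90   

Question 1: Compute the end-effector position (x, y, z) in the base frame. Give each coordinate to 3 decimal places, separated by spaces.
8.928 -0.536 5.000

after link 1: o_1 = (4.3301, -2.5000, 3.0000)
after link 2: o_2 = (6.9282, -4.0000, 5.0000)
after link 3: o_3 = (8.9282, -0.5359, 5.0000)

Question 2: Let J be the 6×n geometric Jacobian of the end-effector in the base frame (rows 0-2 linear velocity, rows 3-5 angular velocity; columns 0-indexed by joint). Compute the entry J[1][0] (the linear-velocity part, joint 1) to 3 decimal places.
8.928

axis z_0 = ẑ; lever o_n−o_0 = (8.9282,-0.5359,5.0000)
cross product → J_v[:, 0] = (0.5359,8.9282,-0.0000)
J_ω[:, 0] = z_0
entry J[1][0] = 8.9282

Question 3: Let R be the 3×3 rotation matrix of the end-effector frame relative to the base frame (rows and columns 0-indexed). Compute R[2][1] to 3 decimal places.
1.000

End-effector y-axis (col 1 of R) = (-0.0000,0.0000,1.0000)
R[2][1] = 1.0000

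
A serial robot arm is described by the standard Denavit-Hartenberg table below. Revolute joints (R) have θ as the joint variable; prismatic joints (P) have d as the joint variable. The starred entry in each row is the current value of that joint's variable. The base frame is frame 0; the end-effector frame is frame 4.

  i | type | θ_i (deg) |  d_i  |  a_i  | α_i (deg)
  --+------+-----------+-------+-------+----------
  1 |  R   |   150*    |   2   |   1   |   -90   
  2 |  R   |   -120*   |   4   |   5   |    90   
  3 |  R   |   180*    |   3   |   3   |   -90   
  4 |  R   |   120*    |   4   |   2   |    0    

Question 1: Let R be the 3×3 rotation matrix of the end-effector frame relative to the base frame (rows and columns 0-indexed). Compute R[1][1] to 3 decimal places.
End-effector y-axis (col 1 of R) = (0.7500,-0.4330,0.5000)
R[1][1] = -0.4330

-0.433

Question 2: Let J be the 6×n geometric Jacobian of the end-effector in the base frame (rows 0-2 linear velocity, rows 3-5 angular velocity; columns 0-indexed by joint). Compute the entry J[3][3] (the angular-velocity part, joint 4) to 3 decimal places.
axis z_3 = (0.5000,0.8660,-0.0000); lever o_n−o_3 = (1.1340,3.9641,1.7321)
cross product → J_v[:, 3] = (1.5000,-0.8660,1.0000)
J_ω[:, 3] = z_3
entry J[3][3] = 0.5000

0.500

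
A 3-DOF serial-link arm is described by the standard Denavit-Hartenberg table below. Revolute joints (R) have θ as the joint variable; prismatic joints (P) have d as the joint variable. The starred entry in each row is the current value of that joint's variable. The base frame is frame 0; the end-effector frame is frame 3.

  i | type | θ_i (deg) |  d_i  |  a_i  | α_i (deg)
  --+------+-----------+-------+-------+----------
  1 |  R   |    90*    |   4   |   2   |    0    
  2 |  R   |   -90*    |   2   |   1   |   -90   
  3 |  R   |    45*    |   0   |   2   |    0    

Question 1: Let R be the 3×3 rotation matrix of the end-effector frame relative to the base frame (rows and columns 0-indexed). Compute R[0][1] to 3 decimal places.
-0.707

End-effector y-axis (col 1 of R) = (-0.7071,0.0000,-0.7071)
R[0][1] = -0.7071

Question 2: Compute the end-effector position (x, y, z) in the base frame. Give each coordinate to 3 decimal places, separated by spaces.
after link 1: o_1 = (0.0000, 2.0000, 4.0000)
after link 2: o_2 = (1.0000, 2.0000, 6.0000)
after link 3: o_3 = (2.4142, 2.0000, 4.5858)

2.414 2.000 4.586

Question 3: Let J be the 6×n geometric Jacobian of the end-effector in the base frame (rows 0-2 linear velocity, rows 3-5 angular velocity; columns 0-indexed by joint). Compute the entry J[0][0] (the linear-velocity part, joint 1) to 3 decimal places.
-2.000

axis z_0 = ẑ; lever o_n−o_0 = (2.4142,2.0000,4.5858)
cross product → J_v[:, 0] = (-2.0000,2.4142,0.0000)
J_ω[:, 0] = z_0
entry J[0][0] = -2.0000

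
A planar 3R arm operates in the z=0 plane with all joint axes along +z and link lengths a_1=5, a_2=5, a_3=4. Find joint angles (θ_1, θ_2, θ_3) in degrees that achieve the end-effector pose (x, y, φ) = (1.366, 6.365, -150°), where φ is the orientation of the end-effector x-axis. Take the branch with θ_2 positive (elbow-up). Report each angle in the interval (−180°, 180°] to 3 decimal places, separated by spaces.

44.999 29.996 135.005

wrist centre = target − a_3·(cos φ, sin φ) = (4.8301, 8.3650)
cos θ_2 = (93.3031−5²−5²)/(2·5·5) = 0.8661; θ_2 = 29.9958° (elbow-up)
β = atan2(8.3650,4.8301) = 59.9971°; ψ = atan2(2.4997,9.3303) = 14.9979°
θ_1 = β − ψ = 44.9992°
θ_3 = φ − θ_1 − θ_2 = 135.0050° (wrapped to (-180°,180°])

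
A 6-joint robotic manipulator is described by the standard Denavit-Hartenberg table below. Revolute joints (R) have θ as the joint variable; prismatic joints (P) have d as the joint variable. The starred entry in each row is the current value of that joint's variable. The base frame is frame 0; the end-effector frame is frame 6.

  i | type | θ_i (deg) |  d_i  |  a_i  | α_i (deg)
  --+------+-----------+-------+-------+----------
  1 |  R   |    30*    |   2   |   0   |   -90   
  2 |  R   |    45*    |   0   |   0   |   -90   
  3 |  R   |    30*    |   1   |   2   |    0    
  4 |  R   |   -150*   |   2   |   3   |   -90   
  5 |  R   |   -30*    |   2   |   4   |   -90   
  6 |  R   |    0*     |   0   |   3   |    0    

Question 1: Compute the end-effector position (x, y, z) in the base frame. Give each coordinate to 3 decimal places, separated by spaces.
after link 1: o_1 = (0.0000, 0.0000, 2.0000)
after link 2: o_2 = (0.0000, 0.0000, 2.0000)
after link 3: o_3 = (0.9483, -0.6072, 0.0681)
after link 4: o_4 = (-2.4941, 0.4054, -0.2854)
after link 5: o_5 = (-5.7188, 3.1624, -1.6996)
after link 6: o_6 = (-8.5579, 4.1213, -1.8417)

-8.558 4.121 -1.842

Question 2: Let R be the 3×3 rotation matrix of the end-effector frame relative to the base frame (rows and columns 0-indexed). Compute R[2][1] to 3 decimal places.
End-effector y-axis (col 1 of R) = (-0.2803,-0.7392,0.6124)
R[2][1] = 0.6124

0.612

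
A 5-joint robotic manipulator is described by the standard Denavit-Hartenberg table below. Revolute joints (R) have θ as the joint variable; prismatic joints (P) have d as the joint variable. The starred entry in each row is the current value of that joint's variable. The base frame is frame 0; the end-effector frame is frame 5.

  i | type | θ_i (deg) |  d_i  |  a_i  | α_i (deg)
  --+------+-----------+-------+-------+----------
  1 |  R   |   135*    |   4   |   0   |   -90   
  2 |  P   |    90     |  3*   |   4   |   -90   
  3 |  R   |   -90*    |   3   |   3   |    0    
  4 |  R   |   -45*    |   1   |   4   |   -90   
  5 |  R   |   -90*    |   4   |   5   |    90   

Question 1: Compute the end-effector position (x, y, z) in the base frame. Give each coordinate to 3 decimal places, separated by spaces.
after link 1: o_1 = (0.0000, 0.0000, 4.0000)
after link 2: o_2 = (-2.1213, -2.1213, 0.0000)
after link 3: o_3 = (-2.1213, -6.3640, 0.0000)
after link 4: o_4 = (-3.4142, -9.0711, 2.8284)
after link 5: o_5 = (-1.8787, -14.6066, -0.0000)

-1.879 -14.607 -0.000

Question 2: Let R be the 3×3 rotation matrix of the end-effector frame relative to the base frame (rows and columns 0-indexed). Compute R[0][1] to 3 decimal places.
End-effector y-axis (col 1 of R) = (-0.5000,-0.5000,-0.7071)
R[0][1] = -0.5000

-0.500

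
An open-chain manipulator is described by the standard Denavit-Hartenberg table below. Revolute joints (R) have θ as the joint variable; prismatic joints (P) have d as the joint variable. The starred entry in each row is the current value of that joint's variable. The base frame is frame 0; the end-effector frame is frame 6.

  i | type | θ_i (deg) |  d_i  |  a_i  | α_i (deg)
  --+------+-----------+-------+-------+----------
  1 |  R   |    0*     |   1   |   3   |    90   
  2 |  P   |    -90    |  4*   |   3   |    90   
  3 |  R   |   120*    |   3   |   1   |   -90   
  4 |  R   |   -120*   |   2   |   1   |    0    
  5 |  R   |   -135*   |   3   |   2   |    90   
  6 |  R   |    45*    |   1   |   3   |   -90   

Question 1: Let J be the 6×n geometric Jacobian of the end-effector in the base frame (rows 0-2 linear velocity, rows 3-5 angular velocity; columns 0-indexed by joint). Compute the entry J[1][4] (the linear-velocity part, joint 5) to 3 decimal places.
axis z_4 = (-0.0000,0.5000,0.8660); lever o_n−o_4 = (4.2397,2.6479,4.3848)
cross product → J_v[:, 4] = (-0.1008,3.6717,-2.1199)
J_ω[:, 4] = z_4
entry J[1][4] = 3.6717

3.672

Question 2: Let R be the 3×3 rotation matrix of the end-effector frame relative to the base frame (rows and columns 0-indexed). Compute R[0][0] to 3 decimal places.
End-effector x-axis (col 0 of R) = (0.6830,0.5120,0.5209)
R[0][0] = 0.6830

0.683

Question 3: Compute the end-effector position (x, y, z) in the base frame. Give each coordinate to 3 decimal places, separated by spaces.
after link 1: o_1 = (3.0000, 0.0000, 1.0000)
after link 2: o_2 = (3.0000, -4.0000, -2.0000)
after link 3: o_3 = (0.0000, -4.8660, -1.5000)
after link 4: o_4 = (-0.8660, -3.4330, -0.0179)
after link 5: o_5 = (1.0658, -1.4847, 2.3213)
after link 6: o_6 = (3.3737, -0.7851, 4.3669)

3.374 -0.785 4.367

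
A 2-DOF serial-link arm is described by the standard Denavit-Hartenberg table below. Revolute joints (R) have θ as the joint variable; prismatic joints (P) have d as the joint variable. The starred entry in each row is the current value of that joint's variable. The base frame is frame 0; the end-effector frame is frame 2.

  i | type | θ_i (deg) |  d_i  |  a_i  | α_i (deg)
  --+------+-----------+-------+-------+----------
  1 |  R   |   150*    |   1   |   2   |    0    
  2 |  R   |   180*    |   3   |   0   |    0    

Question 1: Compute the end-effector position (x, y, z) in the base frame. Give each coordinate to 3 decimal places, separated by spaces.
-1.732 1.000 4.000

after link 1: o_1 = (-1.7321, 1.0000, 1.0000)
after link 2: o_2 = (-1.7321, 1.0000, 4.0000)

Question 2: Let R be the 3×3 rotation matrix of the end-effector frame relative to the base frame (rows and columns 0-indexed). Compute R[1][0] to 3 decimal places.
End-effector x-axis (col 0 of R) = (0.8660,-0.5000,0.0000)
R[1][0] = -0.5000

-0.500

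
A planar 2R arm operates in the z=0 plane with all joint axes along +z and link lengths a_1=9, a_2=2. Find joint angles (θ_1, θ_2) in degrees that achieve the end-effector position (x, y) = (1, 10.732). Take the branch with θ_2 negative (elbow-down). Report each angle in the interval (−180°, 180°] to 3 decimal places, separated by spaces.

cos θ_2 = (116.1758−9²−2²)/(2·9·2) = 0.8660; θ_2 = -30.0035° (elbow-down)
β = atan2(10.7320,1.0000) = 84.6766°; ψ = atan2(-1.0001,10.7320) = -5.3240°
θ_1 = β − ψ = 90.0006°

90.001 -30.003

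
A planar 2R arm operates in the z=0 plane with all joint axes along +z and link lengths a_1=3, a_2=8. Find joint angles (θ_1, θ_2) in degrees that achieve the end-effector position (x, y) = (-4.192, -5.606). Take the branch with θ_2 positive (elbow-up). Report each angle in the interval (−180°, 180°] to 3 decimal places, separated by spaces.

cos θ_2 = (49.0001−3²−8²)/(2·3·8) = -0.5000; θ_2 = 119.9999° (elbow-up)
β = atan2(-5.6060,-4.1920) = -126.7880°; ψ = atan2(6.9282,-1.0000) = 98.2131°
θ_1 = β − ψ = -225.0011°

134.999 120.000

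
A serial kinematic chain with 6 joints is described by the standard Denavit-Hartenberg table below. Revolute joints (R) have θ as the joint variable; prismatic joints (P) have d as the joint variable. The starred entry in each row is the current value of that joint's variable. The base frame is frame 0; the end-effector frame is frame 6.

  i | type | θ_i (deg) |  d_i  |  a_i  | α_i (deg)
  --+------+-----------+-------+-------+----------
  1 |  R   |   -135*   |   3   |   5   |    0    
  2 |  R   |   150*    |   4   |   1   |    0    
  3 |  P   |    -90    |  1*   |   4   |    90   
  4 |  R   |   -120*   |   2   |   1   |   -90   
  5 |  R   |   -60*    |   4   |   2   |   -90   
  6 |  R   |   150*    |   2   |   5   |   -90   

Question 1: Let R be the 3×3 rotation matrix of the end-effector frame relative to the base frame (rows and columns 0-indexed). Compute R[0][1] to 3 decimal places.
End-effector y-axis (col 1 of R) = (-0.3709,-0.5477,0.7500)
R[0][1] = -0.3709

-0.371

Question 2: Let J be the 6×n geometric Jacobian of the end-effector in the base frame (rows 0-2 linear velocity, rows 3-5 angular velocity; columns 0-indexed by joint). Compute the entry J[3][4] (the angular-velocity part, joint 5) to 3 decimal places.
axis z_4 = (0.2241,-0.8365,-0.5000); lever o_n−o_4 = (3.1780,-0.1998,-1.2410)
cross product → J_v[:, 4] = (0.9382,-1.3108,2.6136)
J_ω[:, 4] = z_4
entry J[3][4] = 0.2241

0.224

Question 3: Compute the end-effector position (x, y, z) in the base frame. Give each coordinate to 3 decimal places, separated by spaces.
-0.418 -7.375 5.893

after link 1: o_1 = (-3.5355, -3.5355, 3.0000)
after link 2: o_2 = (-2.5696, -3.2767, 7.0000)
after link 3: o_3 = (-1.5343, -7.1404, 8.0000)
after link 4: o_4 = (-3.5956, -7.1751, 7.1340)
after link 5: o_5 = (-4.5015, -10.4865, 4.2679)
after link 6: o_6 = (-0.4176, -7.3749, 5.8929)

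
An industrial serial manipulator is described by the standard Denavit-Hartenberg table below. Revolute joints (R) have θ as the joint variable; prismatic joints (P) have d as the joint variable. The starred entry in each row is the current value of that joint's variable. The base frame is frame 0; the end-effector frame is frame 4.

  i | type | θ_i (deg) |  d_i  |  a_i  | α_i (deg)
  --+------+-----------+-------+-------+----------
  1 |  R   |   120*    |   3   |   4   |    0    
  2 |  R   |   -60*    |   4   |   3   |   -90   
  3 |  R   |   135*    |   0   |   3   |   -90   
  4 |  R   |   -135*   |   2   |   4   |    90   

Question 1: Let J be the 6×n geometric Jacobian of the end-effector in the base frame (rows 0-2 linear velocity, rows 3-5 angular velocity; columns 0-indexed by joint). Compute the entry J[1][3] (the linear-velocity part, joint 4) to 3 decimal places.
-0.318

axis z_3 = (-0.3536,-0.6124,0.7071); lever o_n−o_3 = (-2.1566,1.9215,3.4142)
cross product → J_v[:, 3] = (-3.4495,-0.3178,-2.0000)
J_ω[:, 3] = z_3
entry J[1][3] = -0.3178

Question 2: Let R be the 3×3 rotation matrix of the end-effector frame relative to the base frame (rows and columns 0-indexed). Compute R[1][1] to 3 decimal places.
End-effector y-axis (col 1 of R) = (-0.3536,-0.6124,0.7071)
R[1][1] = -0.6124

-0.612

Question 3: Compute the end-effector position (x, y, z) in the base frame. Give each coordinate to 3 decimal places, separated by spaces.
after link 1: o_1 = (-2.0000, 3.4641, 3.0000)
after link 2: o_2 = (-0.5000, 6.0622, 7.0000)
after link 3: o_3 = (-1.5607, 4.2251, 4.8787)
after link 4: o_4 = (-3.7173, 6.1466, 8.2929)

-3.717 6.147 8.293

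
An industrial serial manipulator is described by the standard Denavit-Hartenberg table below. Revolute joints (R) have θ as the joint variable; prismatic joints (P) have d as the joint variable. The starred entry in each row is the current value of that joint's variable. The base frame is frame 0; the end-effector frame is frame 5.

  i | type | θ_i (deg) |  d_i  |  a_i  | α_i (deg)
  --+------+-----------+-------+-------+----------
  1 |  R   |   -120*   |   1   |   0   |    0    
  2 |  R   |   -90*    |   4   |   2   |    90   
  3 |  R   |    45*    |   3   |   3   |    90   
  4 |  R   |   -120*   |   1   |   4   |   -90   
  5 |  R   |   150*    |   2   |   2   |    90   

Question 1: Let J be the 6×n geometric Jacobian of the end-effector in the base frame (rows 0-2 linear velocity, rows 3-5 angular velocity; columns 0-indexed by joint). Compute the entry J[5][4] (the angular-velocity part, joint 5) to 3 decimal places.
axis z_4 = (-0.7803,-0.1268,0.6124); lever o_n−o_4 = (-0.7286,0.9980,2.5442)
cross product → J_v[:, 4] = (-0.9338,1.5391,-0.8712)
J_ω[:, 4] = z_4
entry J[5][4] = 0.6124

0.612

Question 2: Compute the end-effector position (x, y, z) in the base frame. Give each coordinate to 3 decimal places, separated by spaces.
-3.917 2.303 7.544

after link 1: o_1 = (0.0000, 0.0000, 1.0000)
after link 2: o_2 = (-1.7321, 1.0000, 5.0000)
after link 3: o_3 = (-2.0692, 4.6587, 7.1213)
after link 4: o_4 = (-3.1888, 1.3052, 5.0000)
after link 5: o_5 = (-3.9175, 2.3032, 7.5442)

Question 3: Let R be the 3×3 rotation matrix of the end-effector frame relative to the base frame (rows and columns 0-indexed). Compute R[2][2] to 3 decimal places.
End-effector z-axis (col 2 of R) = (0.4669,-0.7696,0.4356)
R[2][2] = 0.4356

0.436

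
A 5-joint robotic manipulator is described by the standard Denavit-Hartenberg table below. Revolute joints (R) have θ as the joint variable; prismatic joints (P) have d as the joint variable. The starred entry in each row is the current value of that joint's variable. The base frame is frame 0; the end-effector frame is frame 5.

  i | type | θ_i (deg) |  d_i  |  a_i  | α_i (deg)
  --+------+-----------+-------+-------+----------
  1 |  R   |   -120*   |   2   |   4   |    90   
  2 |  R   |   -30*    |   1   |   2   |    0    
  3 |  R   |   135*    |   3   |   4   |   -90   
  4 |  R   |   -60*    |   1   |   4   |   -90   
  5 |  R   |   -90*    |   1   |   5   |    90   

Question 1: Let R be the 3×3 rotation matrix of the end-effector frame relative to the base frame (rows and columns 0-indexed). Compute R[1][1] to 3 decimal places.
-0.056

End-effector y-axis (col 1 of R) = (0.5451,-0.0559,0.8365)
R[1][1] = -0.0559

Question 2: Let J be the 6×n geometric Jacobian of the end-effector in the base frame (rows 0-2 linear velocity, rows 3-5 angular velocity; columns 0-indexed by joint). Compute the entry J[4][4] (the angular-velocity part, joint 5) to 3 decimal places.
axis z_4 = (0.5451,-0.0559,0.8365); lever o_n−o_4 = (2.9599,4.1267,-0.4576)
cross product → J_v[:, 4] = (-3.4265,2.7254,2.4148)
J_ω[:, 4] = z_4
entry J[4][4] = -0.0559

-0.056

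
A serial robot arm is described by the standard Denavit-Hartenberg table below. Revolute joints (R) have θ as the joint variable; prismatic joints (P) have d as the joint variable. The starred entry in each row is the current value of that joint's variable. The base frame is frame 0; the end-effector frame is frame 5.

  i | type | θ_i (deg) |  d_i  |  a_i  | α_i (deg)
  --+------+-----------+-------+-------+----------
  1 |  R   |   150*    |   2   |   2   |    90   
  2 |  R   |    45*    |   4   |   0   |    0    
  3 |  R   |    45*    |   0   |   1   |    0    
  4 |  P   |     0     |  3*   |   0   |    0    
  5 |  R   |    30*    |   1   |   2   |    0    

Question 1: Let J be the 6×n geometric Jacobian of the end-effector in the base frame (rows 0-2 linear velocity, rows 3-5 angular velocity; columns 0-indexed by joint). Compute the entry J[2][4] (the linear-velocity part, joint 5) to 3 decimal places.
axis z_4 = (0.5000,0.8660,0.0000); lever o_n−o_4 = (1.3660,0.3660,1.7321)
cross product → J_v[:, 4] = (1.5000,-0.8660,-1.0000)
J_ω[:, 4] = z_4
entry J[2][4] = -1.0000

-1.000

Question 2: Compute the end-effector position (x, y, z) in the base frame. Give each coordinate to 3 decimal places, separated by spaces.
after link 1: o_1 = (-1.7321, 1.0000, 2.0000)
after link 2: o_2 = (0.2679, 4.4641, 2.0000)
after link 3: o_3 = (0.2679, 4.4641, 3.0000)
after link 4: o_4 = (1.7679, 7.0622, 3.0000)
after link 5: o_5 = (3.1340, 7.4282, 4.7321)

3.134 7.428 4.732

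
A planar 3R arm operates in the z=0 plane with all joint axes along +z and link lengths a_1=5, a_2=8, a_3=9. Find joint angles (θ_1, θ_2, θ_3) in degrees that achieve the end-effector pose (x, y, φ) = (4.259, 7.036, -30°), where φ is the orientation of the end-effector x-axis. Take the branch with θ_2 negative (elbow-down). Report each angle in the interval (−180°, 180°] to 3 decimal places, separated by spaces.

wrist centre = target − a_3·(cos φ, sin φ) = (-3.5352, 11.5360)
cos θ_2 = (145.5771−5²−8²)/(2·5·8) = 0.7072; θ_2 = -44.9913° (elbow-down)
β = atan2(11.5360,-3.5352) = 107.0378°; ψ = atan2(-5.6560,10.6577) = -27.9547°
θ_1 = β − ψ = 134.9924°
θ_3 = φ − θ_1 − θ_2 = -120.0012° (wrapped to (-180°,180°])

134.992 -44.991 -120.001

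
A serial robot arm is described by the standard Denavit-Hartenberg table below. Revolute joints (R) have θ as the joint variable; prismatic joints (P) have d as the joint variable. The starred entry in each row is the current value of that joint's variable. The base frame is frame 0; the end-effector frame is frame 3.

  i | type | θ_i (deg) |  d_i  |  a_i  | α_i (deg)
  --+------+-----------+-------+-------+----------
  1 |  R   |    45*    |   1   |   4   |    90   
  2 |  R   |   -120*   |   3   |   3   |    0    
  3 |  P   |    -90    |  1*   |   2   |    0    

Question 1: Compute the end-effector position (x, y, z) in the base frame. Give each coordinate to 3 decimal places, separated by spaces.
after link 1: o_1 = (2.8284, 2.8284, 1.0000)
after link 2: o_2 = (3.8891, -0.3536, -1.5981)
after link 3: o_3 = (3.3714, -2.2854, -0.5981)

3.371 -2.285 -0.598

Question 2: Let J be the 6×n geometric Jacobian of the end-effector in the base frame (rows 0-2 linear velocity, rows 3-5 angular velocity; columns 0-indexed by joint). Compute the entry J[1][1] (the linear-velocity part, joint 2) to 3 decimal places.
1.130

axis z_1 = (0.7071,-0.7071,0.0000); lever o_n−o_1 = (0.5430,-5.1138,-1.5981)
cross product → J_v[:, 1] = (1.1300,1.1300,-3.2321)
J_ω[:, 1] = z_1
entry J[1][1] = 1.1300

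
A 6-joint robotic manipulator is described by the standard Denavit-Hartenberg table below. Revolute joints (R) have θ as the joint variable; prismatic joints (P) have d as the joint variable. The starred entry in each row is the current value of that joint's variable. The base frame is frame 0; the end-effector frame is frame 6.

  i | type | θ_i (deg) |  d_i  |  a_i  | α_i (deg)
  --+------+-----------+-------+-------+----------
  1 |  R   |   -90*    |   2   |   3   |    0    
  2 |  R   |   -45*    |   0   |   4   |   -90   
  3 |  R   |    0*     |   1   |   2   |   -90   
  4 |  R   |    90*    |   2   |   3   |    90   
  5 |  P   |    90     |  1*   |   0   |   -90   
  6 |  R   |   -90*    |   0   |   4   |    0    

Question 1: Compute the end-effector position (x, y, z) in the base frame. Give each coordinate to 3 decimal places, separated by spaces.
after link 1: o_1 = (0.0000, -3.0000, 2.0000)
after link 2: o_2 = (-2.8284, -5.8284, 2.0000)
after link 3: o_3 = (-3.5355, -7.9497, 2.0000)
after link 4: o_4 = (-5.6569, -5.8284, -0.0000)
after link 5: o_5 = (-6.3640, -6.5355, -0.0000)
after link 6: o_6 = (-9.1924, -9.3640, -0.0000)

-9.192 -9.364 -0.000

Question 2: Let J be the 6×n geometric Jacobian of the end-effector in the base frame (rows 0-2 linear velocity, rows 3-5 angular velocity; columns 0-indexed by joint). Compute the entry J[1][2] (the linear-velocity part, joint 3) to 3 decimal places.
1.414

axis z_2 = (0.7071,-0.7071,0.0000); lever o_n−o_2 = (-6.3640,-3.5355,-2.0000)
cross product → J_v[:, 2] = (1.4142,1.4142,-7.0000)
J_ω[:, 2] = z_2
entry J[1][2] = 1.4142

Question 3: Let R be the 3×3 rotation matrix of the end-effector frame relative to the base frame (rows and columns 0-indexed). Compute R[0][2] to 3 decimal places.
0.707

End-effector z-axis (col 2 of R) = (0.7071,-0.7071,0.0000)
R[0][2] = 0.7071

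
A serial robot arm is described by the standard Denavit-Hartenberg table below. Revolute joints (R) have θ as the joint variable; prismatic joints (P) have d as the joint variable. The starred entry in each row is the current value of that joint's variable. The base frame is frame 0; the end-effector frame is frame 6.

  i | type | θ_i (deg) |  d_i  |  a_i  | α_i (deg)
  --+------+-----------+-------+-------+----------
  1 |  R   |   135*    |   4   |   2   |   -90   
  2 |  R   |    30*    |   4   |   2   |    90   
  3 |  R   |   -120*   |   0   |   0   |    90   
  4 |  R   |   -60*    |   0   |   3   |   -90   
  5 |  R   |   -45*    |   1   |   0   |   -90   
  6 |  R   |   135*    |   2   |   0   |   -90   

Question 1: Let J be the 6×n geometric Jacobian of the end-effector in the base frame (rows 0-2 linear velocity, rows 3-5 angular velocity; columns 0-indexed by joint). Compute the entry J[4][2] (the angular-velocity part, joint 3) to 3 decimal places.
axis z_2 = (-0.3536,0.3536,0.8660); lever o_n−o_2 = (3.7476,1.0162,-2.7217)
cross product → J_v[:, 2] = (-1.8423,2.2833,-1.6843)
J_ω[:, 2] = z_2
entry J[4][2] = 0.3536

0.354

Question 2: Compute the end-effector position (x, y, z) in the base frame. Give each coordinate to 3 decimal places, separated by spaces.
-1.720 0.827 0.278

after link 1: o_1 = (-1.4142, 1.4142, 4.0000)
after link 2: o_2 = (-5.4674, -0.1895, 3.0000)
after link 3: o_3 = (-5.4674, -0.1895, 3.0000)
after link 4: o_4 = (-3.1710, -0.6487, 1.1250)
after link 5: o_5 = (-2.5523, -0.2068, 1.7745)
after link 6: o_6 = (-1.7197, 0.8267, 0.2783)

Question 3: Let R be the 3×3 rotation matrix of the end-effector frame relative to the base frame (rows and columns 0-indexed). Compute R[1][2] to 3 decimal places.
End-effector z-axis (col 2 of R) = (-0.0336,0.8310,0.5553)
R[1][2] = 0.8310

0.831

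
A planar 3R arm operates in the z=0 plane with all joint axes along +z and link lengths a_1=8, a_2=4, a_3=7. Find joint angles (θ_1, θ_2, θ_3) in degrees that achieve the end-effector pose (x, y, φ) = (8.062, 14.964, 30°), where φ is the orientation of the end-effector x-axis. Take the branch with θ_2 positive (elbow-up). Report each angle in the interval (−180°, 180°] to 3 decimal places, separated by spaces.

70.207 30.005 -70.212

wrist centre = target − a_3·(cos φ, sin φ) = (1.9998, 11.4640)
cos θ_2 = (135.4226−8²−4²)/(2·8·4) = 0.8660; θ_2 = 30.0054° (elbow-up)
β = atan2(11.4640,1.9998) = 80.1047°; ψ = atan2(2.0003,11.4639) = 9.8978°
θ_1 = β − ψ = 70.2068°
θ_3 = φ − θ_1 − θ_2 = -70.2123° (wrapped to (-180°,180°])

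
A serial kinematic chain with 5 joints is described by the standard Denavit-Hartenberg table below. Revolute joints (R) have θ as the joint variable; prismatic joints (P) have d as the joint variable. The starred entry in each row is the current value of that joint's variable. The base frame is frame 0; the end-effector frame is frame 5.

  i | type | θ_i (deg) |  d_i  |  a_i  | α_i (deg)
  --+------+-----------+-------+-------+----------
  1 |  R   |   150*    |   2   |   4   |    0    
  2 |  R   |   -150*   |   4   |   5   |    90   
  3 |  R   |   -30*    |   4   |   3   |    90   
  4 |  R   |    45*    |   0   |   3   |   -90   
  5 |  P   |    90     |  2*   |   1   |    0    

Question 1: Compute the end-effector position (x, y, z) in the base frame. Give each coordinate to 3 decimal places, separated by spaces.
5.246 -5.536 5.012

after link 1: o_1 = (-3.4641, 2.0000, 2.0000)
after link 2: o_2 = (1.5359, 2.0000, 6.0000)
after link 3: o_3 = (4.1340, -2.0000, 4.5000)
after link 4: o_4 = (5.9711, -4.1213, 3.4393)
after link 5: o_5 = (5.2463, -5.5355, 5.0125)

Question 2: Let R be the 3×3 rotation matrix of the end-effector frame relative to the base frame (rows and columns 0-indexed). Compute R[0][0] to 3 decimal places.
0.500

End-effector x-axis (col 0 of R) = (0.5000,0.0000,0.8660)
R[0][0] = 0.5000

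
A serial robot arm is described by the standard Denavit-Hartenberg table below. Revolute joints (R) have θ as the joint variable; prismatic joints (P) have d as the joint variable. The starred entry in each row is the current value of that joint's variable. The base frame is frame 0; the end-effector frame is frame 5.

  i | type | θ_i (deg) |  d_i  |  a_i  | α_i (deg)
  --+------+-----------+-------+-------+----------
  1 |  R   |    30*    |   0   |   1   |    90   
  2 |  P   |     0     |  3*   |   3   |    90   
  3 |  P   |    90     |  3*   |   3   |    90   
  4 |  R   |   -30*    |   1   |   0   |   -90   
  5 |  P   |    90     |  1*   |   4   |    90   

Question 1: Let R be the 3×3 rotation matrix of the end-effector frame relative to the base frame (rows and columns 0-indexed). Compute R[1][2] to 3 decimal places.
End-effector z-axis (col 2 of R) = (0.4330,-0.7500,0.5000)
R[1][2] = -0.7500

-0.750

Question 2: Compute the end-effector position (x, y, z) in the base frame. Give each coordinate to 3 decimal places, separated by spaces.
4.116 -5.129 -3.866

after link 1: o_1 = (0.8660, 0.5000, 0.0000)
after link 2: o_2 = (4.9641, -0.5981, 0.0000)
after link 3: o_3 = (6.4641, -3.1962, -3.0000)
after link 4: o_4 = (7.3301, -2.6962, -3.0000)
after link 5: o_5 = (4.1160, -5.1292, -3.8660)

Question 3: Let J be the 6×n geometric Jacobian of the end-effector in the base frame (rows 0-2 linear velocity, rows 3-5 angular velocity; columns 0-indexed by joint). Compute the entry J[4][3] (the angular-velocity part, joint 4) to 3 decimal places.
axis z_3 = (0.8660,0.5000,-0.0000); lever o_n−o_3 = (-2.3481,-1.9330,-0.8660)
cross product → J_v[:, 3] = (-0.4330,0.7500,-0.5000)
J_ω[:, 3] = z_3
entry J[4][3] = 0.5000

0.500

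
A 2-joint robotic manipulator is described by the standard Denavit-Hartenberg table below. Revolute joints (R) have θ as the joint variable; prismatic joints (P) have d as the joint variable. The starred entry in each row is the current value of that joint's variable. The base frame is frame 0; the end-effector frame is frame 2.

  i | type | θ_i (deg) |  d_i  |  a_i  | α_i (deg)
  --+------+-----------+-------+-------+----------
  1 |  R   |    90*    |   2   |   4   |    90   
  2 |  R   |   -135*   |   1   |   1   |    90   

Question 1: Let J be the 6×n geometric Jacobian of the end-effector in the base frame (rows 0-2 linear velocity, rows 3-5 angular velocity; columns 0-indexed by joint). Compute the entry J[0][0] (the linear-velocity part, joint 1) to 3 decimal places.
axis z_0 = ẑ; lever o_n−o_0 = (1.0000,3.2929,1.2929)
cross product → J_v[:, 0] = (-3.2929,1.0000,0.0000)
J_ω[:, 0] = z_0
entry J[0][0] = -3.2929

-3.293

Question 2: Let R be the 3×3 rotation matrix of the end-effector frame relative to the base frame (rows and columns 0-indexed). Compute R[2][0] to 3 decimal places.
-0.707

End-effector x-axis (col 0 of R) = (0.0000,-0.7071,-0.7071)
R[2][0] = -0.7071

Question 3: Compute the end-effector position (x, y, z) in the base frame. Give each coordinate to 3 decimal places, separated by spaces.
1.000 3.293 1.293

after link 1: o_1 = (0.0000, 4.0000, 2.0000)
after link 2: o_2 = (1.0000, 3.2929, 1.2929)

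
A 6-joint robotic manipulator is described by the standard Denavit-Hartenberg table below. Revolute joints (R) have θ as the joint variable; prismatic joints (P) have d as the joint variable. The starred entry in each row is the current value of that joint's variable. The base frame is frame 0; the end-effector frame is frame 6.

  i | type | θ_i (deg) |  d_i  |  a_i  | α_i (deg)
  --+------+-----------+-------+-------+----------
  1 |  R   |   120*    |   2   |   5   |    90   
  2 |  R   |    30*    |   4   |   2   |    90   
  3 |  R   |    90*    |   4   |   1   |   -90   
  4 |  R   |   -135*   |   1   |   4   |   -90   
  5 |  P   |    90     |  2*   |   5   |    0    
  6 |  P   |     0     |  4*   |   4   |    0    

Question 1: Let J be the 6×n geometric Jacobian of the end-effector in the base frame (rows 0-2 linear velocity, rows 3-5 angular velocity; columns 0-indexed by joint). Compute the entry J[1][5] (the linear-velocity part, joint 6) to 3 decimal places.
0.660

prismatic axis z_5 = (0.4356,0.6597,-0.6124)
J_v[:, 5] = z_5; J_ω[:, 5] = (0,0,0)
entry J[1][5] = 0.6597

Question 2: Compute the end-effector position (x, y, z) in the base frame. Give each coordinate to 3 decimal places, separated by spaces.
after link 1: o_1 = (-2.5000, 4.3301, 2.0000)
after link 2: o_2 = (0.0981, 7.8301, 3.0000)
after link 3: o_3 = (-0.0359, 10.0622, -0.4641)
after link 4: o_4 = (-2.7595, 9.1227, -3.4136)
after link 5: o_5 = (-4.0534, 14.1922, -2.1383)
after link 6: o_6 = (-4.0430, 19.8311, -2.5878)

-4.043 19.831 -2.588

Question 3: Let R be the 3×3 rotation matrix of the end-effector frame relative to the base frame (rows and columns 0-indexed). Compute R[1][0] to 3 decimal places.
End-effector x-axis (col 0 of R) = (-0.4330,0.7500,0.5000)
R[1][0] = 0.7500

0.750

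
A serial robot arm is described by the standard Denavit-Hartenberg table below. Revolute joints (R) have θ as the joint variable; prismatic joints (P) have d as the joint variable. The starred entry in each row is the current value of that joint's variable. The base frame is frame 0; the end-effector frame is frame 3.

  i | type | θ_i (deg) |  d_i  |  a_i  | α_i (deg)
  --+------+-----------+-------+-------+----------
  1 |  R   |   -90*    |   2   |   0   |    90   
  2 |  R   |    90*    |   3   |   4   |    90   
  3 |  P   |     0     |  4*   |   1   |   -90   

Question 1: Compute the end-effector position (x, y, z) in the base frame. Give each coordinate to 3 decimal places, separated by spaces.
after link 1: o_1 = (0.0000, 0.0000, 2.0000)
after link 2: o_2 = (-3.0000, -0.0000, 6.0000)
after link 3: o_3 = (-3.0000, -4.0000, 7.0000)

-3.000 -4.000 7.000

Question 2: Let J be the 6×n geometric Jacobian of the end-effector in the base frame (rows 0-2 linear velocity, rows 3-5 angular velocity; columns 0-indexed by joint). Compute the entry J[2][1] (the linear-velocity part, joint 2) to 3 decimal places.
4.000

axis z_1 = (-1.0000,-0.0000,0.0000); lever o_n−o_1 = (-3.0000,-4.0000,5.0000)
cross product → J_v[:, 1] = (-0.0000,5.0000,4.0000)
J_ω[:, 1] = z_1
entry J[2][1] = 4.0000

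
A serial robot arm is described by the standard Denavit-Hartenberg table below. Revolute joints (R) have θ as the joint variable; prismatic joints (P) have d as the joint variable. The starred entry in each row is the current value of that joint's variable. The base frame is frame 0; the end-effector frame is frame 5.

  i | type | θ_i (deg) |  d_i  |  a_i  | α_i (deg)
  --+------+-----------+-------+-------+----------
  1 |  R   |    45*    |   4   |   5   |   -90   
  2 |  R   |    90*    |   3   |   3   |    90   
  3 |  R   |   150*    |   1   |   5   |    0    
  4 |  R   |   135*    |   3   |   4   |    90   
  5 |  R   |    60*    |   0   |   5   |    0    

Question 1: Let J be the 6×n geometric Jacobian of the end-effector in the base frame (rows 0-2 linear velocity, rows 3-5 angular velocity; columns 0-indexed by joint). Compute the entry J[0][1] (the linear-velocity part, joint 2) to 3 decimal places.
axis z_1 = (-0.7071,0.7071,0.0000); lever o_n−o_1 = (6.4408,5.3398,-0.3522)
cross product → J_v[:, 1] = (-0.2490,-0.2490,-8.3301)
J_ω[:, 1] = z_1
entry J[0][1] = -0.2490

-0.249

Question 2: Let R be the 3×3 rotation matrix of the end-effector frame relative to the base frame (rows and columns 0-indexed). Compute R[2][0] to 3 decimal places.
-0.129

End-effector x-axis (col 0 of R) = (0.9539,0.2709,-0.1294)
R[2][0] = -0.1294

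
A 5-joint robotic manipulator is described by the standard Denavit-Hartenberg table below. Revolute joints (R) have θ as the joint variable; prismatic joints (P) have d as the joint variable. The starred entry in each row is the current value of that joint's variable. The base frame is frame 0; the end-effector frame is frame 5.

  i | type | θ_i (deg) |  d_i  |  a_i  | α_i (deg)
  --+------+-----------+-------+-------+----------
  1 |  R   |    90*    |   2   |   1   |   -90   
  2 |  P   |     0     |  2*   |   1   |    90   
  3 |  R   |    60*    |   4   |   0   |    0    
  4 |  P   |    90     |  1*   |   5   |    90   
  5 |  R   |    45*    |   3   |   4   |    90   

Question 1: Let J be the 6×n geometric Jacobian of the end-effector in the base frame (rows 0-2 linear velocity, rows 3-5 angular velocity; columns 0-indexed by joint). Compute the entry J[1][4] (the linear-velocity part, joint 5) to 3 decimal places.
axis z_4 = (-0.8660,0.5000,0.0000); lever o_n−o_4 = (-4.0123,-0.9495,2.8284)
cross product → J_v[:, 4] = (1.4142,2.4495,2.8284)
J_ω[:, 4] = z_4
entry J[1][4] = 2.4495

2.449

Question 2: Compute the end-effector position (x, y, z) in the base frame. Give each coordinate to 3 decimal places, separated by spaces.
after link 1: o_1 = (0.0000, 1.0000, 2.0000)
after link 2: o_2 = (-2.0000, 2.0000, 2.0000)
after link 3: o_3 = (-2.0000, 2.0000, 6.0000)
after link 4: o_4 = (-4.5000, -2.3301, 7.0000)
after link 5: o_5 = (-8.5123, -3.2796, 9.8284)

-8.512 -3.280 9.828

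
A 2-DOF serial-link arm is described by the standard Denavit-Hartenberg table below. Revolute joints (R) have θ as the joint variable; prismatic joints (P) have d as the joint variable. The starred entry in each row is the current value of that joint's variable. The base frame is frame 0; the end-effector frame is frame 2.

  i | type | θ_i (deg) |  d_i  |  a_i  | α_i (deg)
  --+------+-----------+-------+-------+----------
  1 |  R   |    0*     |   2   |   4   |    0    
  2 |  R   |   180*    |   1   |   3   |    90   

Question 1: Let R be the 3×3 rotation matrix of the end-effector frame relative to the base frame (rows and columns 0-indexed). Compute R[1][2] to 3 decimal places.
1.000

End-effector z-axis (col 2 of R) = (0.0000,1.0000,0.0000)
R[1][2] = 1.0000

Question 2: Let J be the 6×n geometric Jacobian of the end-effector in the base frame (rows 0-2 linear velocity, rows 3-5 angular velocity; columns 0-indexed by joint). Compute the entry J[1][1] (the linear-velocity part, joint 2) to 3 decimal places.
-3.000

axis z_1 = (0.0000,0.0000,1.0000); lever o_n−o_1 = (-3.0000,0.0000,1.0000)
cross product → J_v[:, 1] = (-0.0000,-3.0000,0.0000)
J_ω[:, 1] = z_1
entry J[1][1] = -3.0000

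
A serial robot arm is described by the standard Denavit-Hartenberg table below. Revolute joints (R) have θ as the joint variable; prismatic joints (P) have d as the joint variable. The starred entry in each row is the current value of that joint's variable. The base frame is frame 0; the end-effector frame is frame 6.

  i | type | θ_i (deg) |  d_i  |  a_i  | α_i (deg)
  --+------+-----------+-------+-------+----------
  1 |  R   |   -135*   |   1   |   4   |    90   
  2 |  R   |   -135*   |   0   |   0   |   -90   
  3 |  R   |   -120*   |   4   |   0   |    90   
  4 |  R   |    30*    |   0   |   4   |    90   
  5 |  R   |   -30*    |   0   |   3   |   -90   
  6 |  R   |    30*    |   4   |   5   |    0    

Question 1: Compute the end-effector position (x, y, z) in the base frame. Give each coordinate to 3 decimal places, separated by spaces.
-17.126 -5.418 -4.509

after link 1: o_1 = (-2.8284, -2.8284, 1.0000)
after link 2: o_2 = (-2.8284, -2.8284, 1.0000)
after link 3: o_3 = (-4.8284, -4.8284, -1.8284)
after link 4: o_4 = (-8.8158, -4.5731, -2.0179)
after link 5: o_5 = (-11.2864, -3.2275, -3.0595)
after link 6: o_6 = (-17.1260, -5.4178, -4.5093)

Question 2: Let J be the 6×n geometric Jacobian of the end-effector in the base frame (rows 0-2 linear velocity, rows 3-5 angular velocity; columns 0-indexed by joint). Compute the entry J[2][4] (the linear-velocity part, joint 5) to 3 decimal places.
5.103

axis z_4 = (0.0018,0.6142,0.7891); lever o_n−o_4 = (-8.3103,-0.8446,-2.4914)
cross product → J_v[:, 4] = (-0.8637,-6.5535,5.1026)
J_ω[:, 4] = z_4
entry J[2][4] = 5.1026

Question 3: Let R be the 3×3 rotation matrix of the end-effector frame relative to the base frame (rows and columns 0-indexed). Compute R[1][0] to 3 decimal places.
End-effector x-axis (col 0 of R) = (-0.7141,0.0814,-0.6953)
R[1][0] = 0.0814

0.081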